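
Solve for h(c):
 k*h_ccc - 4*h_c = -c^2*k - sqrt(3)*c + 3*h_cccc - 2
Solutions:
 h(c) = C1 + C2*exp(c*(-k^2/(-k^3/27 + sqrt(-k^6 + (486 - k^3)^2)/27 + 18)^(1/3) + 3*k - 9*(-k^3/27 + sqrt(-k^6 + (486 - k^3)^2)/27 + 18)^(1/3))/27) + C3*exp(c*(-4*k^2/((-1 + sqrt(3)*I)*(-k^3/27 + sqrt(-k^6 + (486 - k^3)^2)/27 + 18)^(1/3)) + 6*k + 9*(-k^3/27 + sqrt(-k^6 + (486 - k^3)^2)/27 + 18)^(1/3) - 9*sqrt(3)*I*(-k^3/27 + sqrt(-k^6 + (486 - k^3)^2)/27 + 18)^(1/3))/54) + C4*exp(c*(4*k^2/((1 + sqrt(3)*I)*(-k^3/27 + sqrt(-k^6 + (486 - k^3)^2)/27 + 18)^(1/3)) + 6*k + 9*(-k^3/27 + sqrt(-k^6 + (486 - k^3)^2)/27 + 18)^(1/3) + 9*sqrt(3)*I*(-k^3/27 + sqrt(-k^6 + (486 - k^3)^2)/27 + 18)^(1/3))/54) + c^3*k/12 + sqrt(3)*c^2/8 + c*k^2/8 + c/2


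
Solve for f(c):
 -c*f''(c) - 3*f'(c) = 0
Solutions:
 f(c) = C1 + C2/c^2


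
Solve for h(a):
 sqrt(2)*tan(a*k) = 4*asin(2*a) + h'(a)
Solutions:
 h(a) = C1 - 4*a*asin(2*a) - 2*sqrt(1 - 4*a^2) + sqrt(2)*Piecewise((-log(cos(a*k))/k, Ne(k, 0)), (0, True))


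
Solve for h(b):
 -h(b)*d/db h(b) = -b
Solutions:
 h(b) = -sqrt(C1 + b^2)
 h(b) = sqrt(C1 + b^2)


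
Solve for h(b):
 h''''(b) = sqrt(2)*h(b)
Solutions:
 h(b) = C1*exp(-2^(1/8)*b) + C2*exp(2^(1/8)*b) + C3*sin(2^(1/8)*b) + C4*cos(2^(1/8)*b)


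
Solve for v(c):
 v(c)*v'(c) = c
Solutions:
 v(c) = -sqrt(C1 + c^2)
 v(c) = sqrt(C1 + c^2)


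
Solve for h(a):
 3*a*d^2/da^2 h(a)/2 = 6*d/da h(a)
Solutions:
 h(a) = C1 + C2*a^5


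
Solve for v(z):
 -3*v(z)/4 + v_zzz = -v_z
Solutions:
 v(z) = C1*exp(3^(1/3)*z*(-(27 + sqrt(921))^(1/3) + 4*3^(1/3)/(27 + sqrt(921))^(1/3))/12)*sin(3^(1/6)*z*((27 + sqrt(921))^(-1/3) + 3^(2/3)*(27 + sqrt(921))^(1/3)/12)) + C2*exp(3^(1/3)*z*(-(27 + sqrt(921))^(1/3) + 4*3^(1/3)/(27 + sqrt(921))^(1/3))/12)*cos(3^(1/6)*z*((27 + sqrt(921))^(-1/3) + 3^(2/3)*(27 + sqrt(921))^(1/3)/12)) + C3*exp(-3^(1/3)*z*(-(27 + sqrt(921))^(1/3) + 4*3^(1/3)/(27 + sqrt(921))^(1/3))/6)


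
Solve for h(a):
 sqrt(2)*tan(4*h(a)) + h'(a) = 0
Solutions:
 h(a) = -asin(C1*exp(-4*sqrt(2)*a))/4 + pi/4
 h(a) = asin(C1*exp(-4*sqrt(2)*a))/4


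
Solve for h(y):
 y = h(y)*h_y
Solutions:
 h(y) = -sqrt(C1 + y^2)
 h(y) = sqrt(C1 + y^2)


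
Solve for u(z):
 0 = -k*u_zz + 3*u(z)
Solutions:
 u(z) = C1*exp(-sqrt(3)*z*sqrt(1/k)) + C2*exp(sqrt(3)*z*sqrt(1/k))


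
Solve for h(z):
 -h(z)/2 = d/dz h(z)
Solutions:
 h(z) = C1*exp(-z/2)


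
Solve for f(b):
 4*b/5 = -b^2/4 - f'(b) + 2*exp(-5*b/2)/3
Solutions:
 f(b) = C1 - b^3/12 - 2*b^2/5 - 4*exp(-5*b/2)/15


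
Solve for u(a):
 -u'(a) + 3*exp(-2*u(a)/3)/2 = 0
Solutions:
 u(a) = 3*log(-sqrt(C1 + 3*a)) - 3*log(3)/2
 u(a) = 3*log(C1 + 3*a)/2 - 3*log(3)/2


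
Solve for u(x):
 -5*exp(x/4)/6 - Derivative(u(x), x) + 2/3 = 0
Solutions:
 u(x) = C1 + 2*x/3 - 10*exp(x/4)/3


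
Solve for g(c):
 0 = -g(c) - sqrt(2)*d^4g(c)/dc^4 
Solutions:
 g(c) = (C1*sin(2^(3/8)*c/2) + C2*cos(2^(3/8)*c/2))*exp(-2^(3/8)*c/2) + (C3*sin(2^(3/8)*c/2) + C4*cos(2^(3/8)*c/2))*exp(2^(3/8)*c/2)


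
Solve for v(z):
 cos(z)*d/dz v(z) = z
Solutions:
 v(z) = C1 + Integral(z/cos(z), z)


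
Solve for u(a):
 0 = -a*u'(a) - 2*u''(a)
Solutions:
 u(a) = C1 + C2*erf(a/2)


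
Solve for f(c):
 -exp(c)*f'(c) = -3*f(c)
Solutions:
 f(c) = C1*exp(-3*exp(-c))


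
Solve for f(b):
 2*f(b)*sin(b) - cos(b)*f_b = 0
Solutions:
 f(b) = C1/cos(b)^2


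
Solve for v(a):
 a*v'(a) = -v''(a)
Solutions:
 v(a) = C1 + C2*erf(sqrt(2)*a/2)


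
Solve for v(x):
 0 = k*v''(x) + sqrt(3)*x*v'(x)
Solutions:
 v(x) = C1 + C2*sqrt(k)*erf(sqrt(2)*3^(1/4)*x*sqrt(1/k)/2)


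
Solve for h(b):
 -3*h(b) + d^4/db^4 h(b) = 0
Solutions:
 h(b) = C1*exp(-3^(1/4)*b) + C2*exp(3^(1/4)*b) + C3*sin(3^(1/4)*b) + C4*cos(3^(1/4)*b)


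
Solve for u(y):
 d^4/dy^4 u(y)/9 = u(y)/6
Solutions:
 u(y) = C1*exp(-2^(3/4)*3^(1/4)*y/2) + C2*exp(2^(3/4)*3^(1/4)*y/2) + C3*sin(2^(3/4)*3^(1/4)*y/2) + C4*cos(2^(3/4)*3^(1/4)*y/2)


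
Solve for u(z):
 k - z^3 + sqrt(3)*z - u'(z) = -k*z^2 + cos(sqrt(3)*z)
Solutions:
 u(z) = C1 + k*z^3/3 + k*z - z^4/4 + sqrt(3)*z^2/2 - sqrt(3)*sin(sqrt(3)*z)/3


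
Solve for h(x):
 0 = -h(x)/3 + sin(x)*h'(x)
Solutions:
 h(x) = C1*(cos(x) - 1)^(1/6)/(cos(x) + 1)^(1/6)


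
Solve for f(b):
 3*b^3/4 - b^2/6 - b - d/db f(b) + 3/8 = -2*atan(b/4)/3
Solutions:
 f(b) = C1 + 3*b^4/16 - b^3/18 - b^2/2 + 2*b*atan(b/4)/3 + 3*b/8 - 4*log(b^2 + 16)/3


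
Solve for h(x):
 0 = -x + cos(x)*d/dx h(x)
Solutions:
 h(x) = C1 + Integral(x/cos(x), x)


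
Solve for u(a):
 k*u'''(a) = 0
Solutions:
 u(a) = C1 + C2*a + C3*a^2


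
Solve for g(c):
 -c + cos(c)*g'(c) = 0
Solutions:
 g(c) = C1 + Integral(c/cos(c), c)


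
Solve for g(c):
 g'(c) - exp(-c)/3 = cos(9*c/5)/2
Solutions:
 g(c) = C1 + 5*sin(9*c/5)/18 - exp(-c)/3


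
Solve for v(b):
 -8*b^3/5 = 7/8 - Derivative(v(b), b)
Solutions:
 v(b) = C1 + 2*b^4/5 + 7*b/8


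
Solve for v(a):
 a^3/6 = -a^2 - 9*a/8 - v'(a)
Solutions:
 v(a) = C1 - a^4/24 - a^3/3 - 9*a^2/16


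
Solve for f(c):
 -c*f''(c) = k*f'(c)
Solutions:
 f(c) = C1 + c^(1 - re(k))*(C2*sin(log(c)*Abs(im(k))) + C3*cos(log(c)*im(k)))


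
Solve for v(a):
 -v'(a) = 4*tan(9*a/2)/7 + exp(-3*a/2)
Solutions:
 v(a) = C1 - 4*log(tan(9*a/2)^2 + 1)/63 + 2*exp(-3*a/2)/3


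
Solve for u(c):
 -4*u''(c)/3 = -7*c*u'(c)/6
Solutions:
 u(c) = C1 + C2*erfi(sqrt(7)*c/4)


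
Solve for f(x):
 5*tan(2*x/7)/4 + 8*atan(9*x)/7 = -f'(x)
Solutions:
 f(x) = C1 - 8*x*atan(9*x)/7 + 4*log(81*x^2 + 1)/63 + 35*log(cos(2*x/7))/8


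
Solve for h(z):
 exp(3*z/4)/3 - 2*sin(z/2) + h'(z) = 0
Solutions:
 h(z) = C1 - 4*exp(3*z/4)/9 - 4*cos(z/2)


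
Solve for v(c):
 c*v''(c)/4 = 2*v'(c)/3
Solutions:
 v(c) = C1 + C2*c^(11/3)


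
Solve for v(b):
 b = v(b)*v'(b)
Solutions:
 v(b) = -sqrt(C1 + b^2)
 v(b) = sqrt(C1 + b^2)


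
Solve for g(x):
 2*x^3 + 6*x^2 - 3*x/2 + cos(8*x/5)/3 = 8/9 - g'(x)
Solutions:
 g(x) = C1 - x^4/2 - 2*x^3 + 3*x^2/4 + 8*x/9 - 5*sin(8*x/5)/24


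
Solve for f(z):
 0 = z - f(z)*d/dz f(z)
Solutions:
 f(z) = -sqrt(C1 + z^2)
 f(z) = sqrt(C1 + z^2)


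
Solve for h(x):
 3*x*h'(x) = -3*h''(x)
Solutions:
 h(x) = C1 + C2*erf(sqrt(2)*x/2)


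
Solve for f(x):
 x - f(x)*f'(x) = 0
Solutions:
 f(x) = -sqrt(C1 + x^2)
 f(x) = sqrt(C1 + x^2)


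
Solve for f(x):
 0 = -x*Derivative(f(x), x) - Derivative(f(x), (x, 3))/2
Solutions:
 f(x) = C1 + Integral(C2*airyai(-2^(1/3)*x) + C3*airybi(-2^(1/3)*x), x)


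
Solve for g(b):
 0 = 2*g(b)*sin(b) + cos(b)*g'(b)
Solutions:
 g(b) = C1*cos(b)^2


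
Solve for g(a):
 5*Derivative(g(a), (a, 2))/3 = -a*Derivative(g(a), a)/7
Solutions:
 g(a) = C1 + C2*erf(sqrt(210)*a/70)


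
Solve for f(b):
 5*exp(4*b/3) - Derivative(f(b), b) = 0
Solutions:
 f(b) = C1 + 15*exp(4*b/3)/4


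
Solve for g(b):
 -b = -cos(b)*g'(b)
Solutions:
 g(b) = C1 + Integral(b/cos(b), b)


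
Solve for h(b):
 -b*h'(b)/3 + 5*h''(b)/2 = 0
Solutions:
 h(b) = C1 + C2*erfi(sqrt(15)*b/15)


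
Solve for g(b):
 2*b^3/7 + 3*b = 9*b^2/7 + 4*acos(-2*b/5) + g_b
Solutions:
 g(b) = C1 + b^4/14 - 3*b^3/7 + 3*b^2/2 - 4*b*acos(-2*b/5) - 2*sqrt(25 - 4*b^2)


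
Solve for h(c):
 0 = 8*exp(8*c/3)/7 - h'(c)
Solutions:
 h(c) = C1 + 3*exp(8*c/3)/7


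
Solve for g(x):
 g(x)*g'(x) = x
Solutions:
 g(x) = -sqrt(C1 + x^2)
 g(x) = sqrt(C1 + x^2)


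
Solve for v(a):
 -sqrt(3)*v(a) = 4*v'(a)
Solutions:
 v(a) = C1*exp(-sqrt(3)*a/4)


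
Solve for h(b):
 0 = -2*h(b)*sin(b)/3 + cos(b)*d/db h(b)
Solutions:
 h(b) = C1/cos(b)^(2/3)


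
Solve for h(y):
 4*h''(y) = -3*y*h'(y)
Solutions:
 h(y) = C1 + C2*erf(sqrt(6)*y/4)


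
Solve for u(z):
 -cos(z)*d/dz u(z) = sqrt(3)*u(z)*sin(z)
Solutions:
 u(z) = C1*cos(z)^(sqrt(3))


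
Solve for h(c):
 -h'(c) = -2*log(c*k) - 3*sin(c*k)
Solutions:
 h(c) = C1 + 2*c*log(c*k) - 2*c + 3*Piecewise((-cos(c*k)/k, Ne(k, 0)), (0, True))


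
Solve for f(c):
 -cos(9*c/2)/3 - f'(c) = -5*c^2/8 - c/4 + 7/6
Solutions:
 f(c) = C1 + 5*c^3/24 + c^2/8 - 7*c/6 - 2*sin(9*c/2)/27


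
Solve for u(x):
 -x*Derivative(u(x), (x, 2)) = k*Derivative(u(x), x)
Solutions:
 u(x) = C1 + x^(1 - re(k))*(C2*sin(log(x)*Abs(im(k))) + C3*cos(log(x)*im(k)))


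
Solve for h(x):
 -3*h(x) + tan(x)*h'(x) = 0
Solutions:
 h(x) = C1*sin(x)^3


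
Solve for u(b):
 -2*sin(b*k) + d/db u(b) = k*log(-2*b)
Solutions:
 u(b) = C1 + b*k*(log(-b) - 1) + b*k*log(2) + 2*Piecewise((-cos(b*k)/k, Ne(k, 0)), (0, True))


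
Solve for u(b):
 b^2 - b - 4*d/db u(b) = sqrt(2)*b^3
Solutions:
 u(b) = C1 - sqrt(2)*b^4/16 + b^3/12 - b^2/8


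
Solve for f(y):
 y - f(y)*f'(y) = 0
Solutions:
 f(y) = -sqrt(C1 + y^2)
 f(y) = sqrt(C1 + y^2)


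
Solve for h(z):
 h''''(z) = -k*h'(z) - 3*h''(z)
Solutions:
 h(z) = C1 + C2*exp(2^(1/3)*z*(-2^(1/3)*(k + sqrt(k^2 + 4))^(1/3)/2 + (k + sqrt(k^2 + 4))^(-1/3))) + C3*exp(2^(1/3)*z*(2^(1/3)*(k + sqrt(k^2 + 4))^(1/3)/4 - 2^(1/3)*sqrt(3)*I*(k + sqrt(k^2 + 4))^(1/3)/4 + 2/((-1 + sqrt(3)*I)*(k + sqrt(k^2 + 4))^(1/3)))) + C4*exp(2^(1/3)*z*(2^(1/3)*(k + sqrt(k^2 + 4))^(1/3)/4 + 2^(1/3)*sqrt(3)*I*(k + sqrt(k^2 + 4))^(1/3)/4 - 2/((1 + sqrt(3)*I)*(k + sqrt(k^2 + 4))^(1/3))))


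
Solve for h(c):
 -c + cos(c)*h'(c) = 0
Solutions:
 h(c) = C1 + Integral(c/cos(c), c)


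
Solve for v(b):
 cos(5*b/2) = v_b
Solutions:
 v(b) = C1 + 2*sin(5*b/2)/5


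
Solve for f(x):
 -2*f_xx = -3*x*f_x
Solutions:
 f(x) = C1 + C2*erfi(sqrt(3)*x/2)


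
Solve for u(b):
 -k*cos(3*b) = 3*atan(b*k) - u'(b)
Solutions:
 u(b) = C1 + k*sin(3*b)/3 + 3*Piecewise((b*atan(b*k) - log(b^2*k^2 + 1)/(2*k), Ne(k, 0)), (0, True))


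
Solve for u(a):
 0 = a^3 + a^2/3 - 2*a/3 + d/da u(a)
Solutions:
 u(a) = C1 - a^4/4 - a^3/9 + a^2/3


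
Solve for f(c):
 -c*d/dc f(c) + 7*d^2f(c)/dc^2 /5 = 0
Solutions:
 f(c) = C1 + C2*erfi(sqrt(70)*c/14)


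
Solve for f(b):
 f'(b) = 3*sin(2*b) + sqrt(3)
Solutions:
 f(b) = C1 + sqrt(3)*b - 3*cos(2*b)/2


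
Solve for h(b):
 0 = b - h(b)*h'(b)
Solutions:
 h(b) = -sqrt(C1 + b^2)
 h(b) = sqrt(C1 + b^2)


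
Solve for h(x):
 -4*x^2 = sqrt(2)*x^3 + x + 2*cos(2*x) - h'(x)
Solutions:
 h(x) = C1 + sqrt(2)*x^4/4 + 4*x^3/3 + x^2/2 + sin(2*x)


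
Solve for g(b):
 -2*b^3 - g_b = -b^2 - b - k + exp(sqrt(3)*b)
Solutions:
 g(b) = C1 - b^4/2 + b^3/3 + b^2/2 + b*k - sqrt(3)*exp(sqrt(3)*b)/3


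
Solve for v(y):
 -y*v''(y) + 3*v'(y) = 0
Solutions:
 v(y) = C1 + C2*y^4


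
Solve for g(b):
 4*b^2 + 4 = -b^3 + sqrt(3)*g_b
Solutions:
 g(b) = C1 + sqrt(3)*b^4/12 + 4*sqrt(3)*b^3/9 + 4*sqrt(3)*b/3


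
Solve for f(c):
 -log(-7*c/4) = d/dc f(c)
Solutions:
 f(c) = C1 - c*log(-c) + c*(-log(7) + 1 + 2*log(2))


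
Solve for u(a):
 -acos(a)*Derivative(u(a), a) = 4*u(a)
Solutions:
 u(a) = C1*exp(-4*Integral(1/acos(a), a))


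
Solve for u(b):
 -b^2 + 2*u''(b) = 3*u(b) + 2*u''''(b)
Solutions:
 u(b) = -b^2/3 + (C1*sin(2^(3/4)*3^(1/4)*b*sin(atan(sqrt(5))/2)/2) + C2*cos(2^(3/4)*3^(1/4)*b*sin(atan(sqrt(5))/2)/2))*exp(-2^(3/4)*3^(1/4)*b*cos(atan(sqrt(5))/2)/2) + (C3*sin(2^(3/4)*3^(1/4)*b*sin(atan(sqrt(5))/2)/2) + C4*cos(2^(3/4)*3^(1/4)*b*sin(atan(sqrt(5))/2)/2))*exp(2^(3/4)*3^(1/4)*b*cos(atan(sqrt(5))/2)/2) - 4/9


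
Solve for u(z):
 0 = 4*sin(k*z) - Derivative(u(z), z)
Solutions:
 u(z) = C1 - 4*cos(k*z)/k


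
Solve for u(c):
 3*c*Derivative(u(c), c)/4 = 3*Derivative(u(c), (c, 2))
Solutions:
 u(c) = C1 + C2*erfi(sqrt(2)*c/4)


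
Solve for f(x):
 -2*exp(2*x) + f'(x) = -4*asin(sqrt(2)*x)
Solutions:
 f(x) = C1 - 4*x*asin(sqrt(2)*x) - 2*sqrt(2)*sqrt(1 - 2*x^2) + exp(2*x)


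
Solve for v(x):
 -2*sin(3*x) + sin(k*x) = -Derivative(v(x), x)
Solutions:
 v(x) = C1 - 2*cos(3*x)/3 + cos(k*x)/k


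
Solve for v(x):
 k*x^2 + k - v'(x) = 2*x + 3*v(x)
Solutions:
 v(x) = C1*exp(-3*x) + k*x^2/3 - 2*k*x/9 + 11*k/27 - 2*x/3 + 2/9


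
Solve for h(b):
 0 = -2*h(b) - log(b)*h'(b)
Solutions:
 h(b) = C1*exp(-2*li(b))


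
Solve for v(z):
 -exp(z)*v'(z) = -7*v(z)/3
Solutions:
 v(z) = C1*exp(-7*exp(-z)/3)


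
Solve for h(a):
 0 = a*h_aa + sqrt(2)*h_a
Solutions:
 h(a) = C1 + C2*a^(1 - sqrt(2))


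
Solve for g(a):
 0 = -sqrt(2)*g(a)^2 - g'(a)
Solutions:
 g(a) = 1/(C1 + sqrt(2)*a)


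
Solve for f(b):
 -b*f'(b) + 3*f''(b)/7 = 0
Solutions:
 f(b) = C1 + C2*erfi(sqrt(42)*b/6)


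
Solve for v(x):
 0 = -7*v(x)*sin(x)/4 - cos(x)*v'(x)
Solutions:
 v(x) = C1*cos(x)^(7/4)


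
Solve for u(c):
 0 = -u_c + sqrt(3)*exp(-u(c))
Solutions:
 u(c) = log(C1 + sqrt(3)*c)


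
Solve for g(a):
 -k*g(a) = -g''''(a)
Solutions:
 g(a) = C1*exp(-a*k^(1/4)) + C2*exp(a*k^(1/4)) + C3*exp(-I*a*k^(1/4)) + C4*exp(I*a*k^(1/4))


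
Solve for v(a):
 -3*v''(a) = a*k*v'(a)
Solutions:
 v(a) = Piecewise((-sqrt(6)*sqrt(pi)*C1*erf(sqrt(6)*a*sqrt(k)/6)/(2*sqrt(k)) - C2, (k > 0) | (k < 0)), (-C1*a - C2, True))


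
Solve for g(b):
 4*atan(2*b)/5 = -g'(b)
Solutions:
 g(b) = C1 - 4*b*atan(2*b)/5 + log(4*b^2 + 1)/5


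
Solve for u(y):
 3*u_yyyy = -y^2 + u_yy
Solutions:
 u(y) = C1 + C2*y + C3*exp(-sqrt(3)*y/3) + C4*exp(sqrt(3)*y/3) + y^4/12 + 3*y^2


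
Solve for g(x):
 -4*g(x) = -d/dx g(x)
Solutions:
 g(x) = C1*exp(4*x)


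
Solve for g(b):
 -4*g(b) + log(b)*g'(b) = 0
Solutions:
 g(b) = C1*exp(4*li(b))


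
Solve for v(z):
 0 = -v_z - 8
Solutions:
 v(z) = C1 - 8*z


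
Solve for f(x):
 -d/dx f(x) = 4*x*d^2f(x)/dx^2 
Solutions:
 f(x) = C1 + C2*x^(3/4)


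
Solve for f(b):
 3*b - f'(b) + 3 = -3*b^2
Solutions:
 f(b) = C1 + b^3 + 3*b^2/2 + 3*b


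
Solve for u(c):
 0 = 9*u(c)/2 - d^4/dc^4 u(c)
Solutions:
 u(c) = C1*exp(-2^(3/4)*sqrt(3)*c/2) + C2*exp(2^(3/4)*sqrt(3)*c/2) + C3*sin(2^(3/4)*sqrt(3)*c/2) + C4*cos(2^(3/4)*sqrt(3)*c/2)


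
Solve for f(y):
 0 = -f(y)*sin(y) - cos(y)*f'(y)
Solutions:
 f(y) = C1*cos(y)


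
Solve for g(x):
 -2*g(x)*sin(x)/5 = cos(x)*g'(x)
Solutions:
 g(x) = C1*cos(x)^(2/5)


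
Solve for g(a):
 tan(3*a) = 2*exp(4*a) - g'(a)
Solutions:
 g(a) = C1 + exp(4*a)/2 + log(cos(3*a))/3


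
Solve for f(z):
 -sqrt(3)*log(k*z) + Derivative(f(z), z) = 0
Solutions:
 f(z) = C1 + sqrt(3)*z*log(k*z) - sqrt(3)*z


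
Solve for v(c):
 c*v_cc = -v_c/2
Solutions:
 v(c) = C1 + C2*sqrt(c)


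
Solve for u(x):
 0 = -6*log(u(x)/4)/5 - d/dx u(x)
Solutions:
 -5*Integral(1/(-log(_y) + 2*log(2)), (_y, u(x)))/6 = C1 - x


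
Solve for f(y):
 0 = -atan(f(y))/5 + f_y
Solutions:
 Integral(1/atan(_y), (_y, f(y))) = C1 + y/5


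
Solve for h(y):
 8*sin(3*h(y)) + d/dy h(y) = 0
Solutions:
 h(y) = -acos((-C1 - exp(48*y))/(C1 - exp(48*y)))/3 + 2*pi/3
 h(y) = acos((-C1 - exp(48*y))/(C1 - exp(48*y)))/3


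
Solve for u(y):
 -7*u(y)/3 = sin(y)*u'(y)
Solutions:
 u(y) = C1*(cos(y) + 1)^(7/6)/(cos(y) - 1)^(7/6)


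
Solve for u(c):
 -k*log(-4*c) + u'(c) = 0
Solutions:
 u(c) = C1 + c*k*log(-c) + c*k*(-1 + 2*log(2))


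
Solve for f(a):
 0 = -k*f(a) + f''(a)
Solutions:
 f(a) = C1*exp(-a*sqrt(k)) + C2*exp(a*sqrt(k))


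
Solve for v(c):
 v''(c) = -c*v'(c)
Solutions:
 v(c) = C1 + C2*erf(sqrt(2)*c/2)


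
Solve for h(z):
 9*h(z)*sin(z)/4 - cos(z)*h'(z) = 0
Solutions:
 h(z) = C1/cos(z)^(9/4)


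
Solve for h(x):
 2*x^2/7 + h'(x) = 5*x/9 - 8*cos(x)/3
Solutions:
 h(x) = C1 - 2*x^3/21 + 5*x^2/18 - 8*sin(x)/3


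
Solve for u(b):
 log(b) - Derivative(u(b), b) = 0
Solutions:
 u(b) = C1 + b*log(b) - b


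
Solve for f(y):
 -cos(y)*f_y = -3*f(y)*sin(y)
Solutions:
 f(y) = C1/cos(y)^3


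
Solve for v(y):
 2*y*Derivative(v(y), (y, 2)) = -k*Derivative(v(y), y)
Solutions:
 v(y) = C1 + y^(1 - re(k)/2)*(C2*sin(log(y)*Abs(im(k))/2) + C3*cos(log(y)*im(k)/2))


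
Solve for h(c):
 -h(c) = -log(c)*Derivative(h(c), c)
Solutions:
 h(c) = C1*exp(li(c))


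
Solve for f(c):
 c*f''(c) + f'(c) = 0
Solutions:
 f(c) = C1 + C2*log(c)


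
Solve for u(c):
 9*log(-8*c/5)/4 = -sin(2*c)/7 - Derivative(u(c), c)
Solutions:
 u(c) = C1 - 9*c*log(-c)/4 - 7*c*log(2) + c*log(10)/4 + 9*c/4 + 2*c*log(5) + cos(2*c)/14


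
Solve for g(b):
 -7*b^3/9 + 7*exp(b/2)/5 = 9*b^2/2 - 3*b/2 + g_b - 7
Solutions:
 g(b) = C1 - 7*b^4/36 - 3*b^3/2 + 3*b^2/4 + 7*b + 14*exp(b/2)/5


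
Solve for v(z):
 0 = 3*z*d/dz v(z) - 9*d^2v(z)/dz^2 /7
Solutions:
 v(z) = C1 + C2*erfi(sqrt(42)*z/6)


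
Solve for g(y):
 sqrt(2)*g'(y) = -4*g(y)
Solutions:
 g(y) = C1*exp(-2*sqrt(2)*y)


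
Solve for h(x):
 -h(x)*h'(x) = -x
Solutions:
 h(x) = -sqrt(C1 + x^2)
 h(x) = sqrt(C1 + x^2)


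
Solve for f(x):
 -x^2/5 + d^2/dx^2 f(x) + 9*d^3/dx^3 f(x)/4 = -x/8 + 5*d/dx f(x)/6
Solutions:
 f(x) = C1 + C2*exp(x*(-2 + sqrt(34))/9) + C3*exp(-x*(2 + sqrt(34))/9) - 2*x^3/25 - 213*x^2/1000 - 2259*x/1250


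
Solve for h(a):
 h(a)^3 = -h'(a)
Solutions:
 h(a) = -sqrt(2)*sqrt(-1/(C1 - a))/2
 h(a) = sqrt(2)*sqrt(-1/(C1 - a))/2


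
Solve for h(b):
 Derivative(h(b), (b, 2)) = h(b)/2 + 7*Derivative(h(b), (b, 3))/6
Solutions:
 h(b) = C1*exp(b*(8*2^(1/3)/(7*sqrt(345) + 131)^(1/3) + 8 + 2^(2/3)*(7*sqrt(345) + 131)^(1/3))/28)*sin(2^(1/3)*sqrt(3)*b*(-2^(1/3)*(7*sqrt(345) + 131)^(1/3) + 8/(7*sqrt(345) + 131)^(1/3))/28) + C2*exp(b*(8*2^(1/3)/(7*sqrt(345) + 131)^(1/3) + 8 + 2^(2/3)*(7*sqrt(345) + 131)^(1/3))/28)*cos(2^(1/3)*sqrt(3)*b*(-2^(1/3)*(7*sqrt(345) + 131)^(1/3) + 8/(7*sqrt(345) + 131)^(1/3))/28) + C3*exp(b*(-2^(2/3)*(7*sqrt(345) + 131)^(1/3) - 8*2^(1/3)/(7*sqrt(345) + 131)^(1/3) + 4)/14)


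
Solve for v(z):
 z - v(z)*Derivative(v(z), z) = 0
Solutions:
 v(z) = -sqrt(C1 + z^2)
 v(z) = sqrt(C1 + z^2)


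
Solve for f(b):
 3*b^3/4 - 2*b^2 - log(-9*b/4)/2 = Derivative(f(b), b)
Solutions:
 f(b) = C1 + 3*b^4/16 - 2*b^3/3 - b*log(-b)/2 + b*(-log(3) + 1/2 + log(2))


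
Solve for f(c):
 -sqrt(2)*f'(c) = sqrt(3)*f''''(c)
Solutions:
 f(c) = C1 + C4*exp(-2^(1/6)*3^(5/6)*c/3) + (C2*sin(2^(1/6)*3^(1/3)*c/2) + C3*cos(2^(1/6)*3^(1/3)*c/2))*exp(2^(1/6)*3^(5/6)*c/6)


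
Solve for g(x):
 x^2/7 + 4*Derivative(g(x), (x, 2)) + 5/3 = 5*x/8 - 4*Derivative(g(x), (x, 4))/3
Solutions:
 g(x) = C1 + C2*x + C3*sin(sqrt(3)*x) + C4*cos(sqrt(3)*x) - x^4/336 + 5*x^3/192 - 11*x^2/56


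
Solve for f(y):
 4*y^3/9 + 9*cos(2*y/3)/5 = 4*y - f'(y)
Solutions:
 f(y) = C1 - y^4/9 + 2*y^2 - 27*sin(2*y/3)/10


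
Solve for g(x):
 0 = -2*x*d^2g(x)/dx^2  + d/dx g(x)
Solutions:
 g(x) = C1 + C2*x^(3/2)


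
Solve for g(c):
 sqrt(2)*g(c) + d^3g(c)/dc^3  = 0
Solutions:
 g(c) = C3*exp(-2^(1/6)*c) + (C1*sin(2^(1/6)*sqrt(3)*c/2) + C2*cos(2^(1/6)*sqrt(3)*c/2))*exp(2^(1/6)*c/2)


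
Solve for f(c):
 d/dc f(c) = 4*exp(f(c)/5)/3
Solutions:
 f(c) = 5*log(-1/(C1 + 4*c)) + 5*log(15)


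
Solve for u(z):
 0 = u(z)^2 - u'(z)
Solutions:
 u(z) = -1/(C1 + z)


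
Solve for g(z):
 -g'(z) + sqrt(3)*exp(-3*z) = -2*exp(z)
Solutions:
 g(z) = C1 + 2*exp(z) - sqrt(3)*exp(-3*z)/3


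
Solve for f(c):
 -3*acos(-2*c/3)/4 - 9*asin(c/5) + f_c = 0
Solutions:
 f(c) = C1 + 3*c*acos(-2*c/3)/4 + 9*c*asin(c/5) + 3*sqrt(9 - 4*c^2)/8 + 9*sqrt(25 - c^2)


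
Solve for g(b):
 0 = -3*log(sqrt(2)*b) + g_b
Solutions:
 g(b) = C1 + 3*b*log(b) - 3*b + 3*b*log(2)/2


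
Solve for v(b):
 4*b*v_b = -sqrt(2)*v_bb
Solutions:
 v(b) = C1 + C2*erf(2^(1/4)*b)


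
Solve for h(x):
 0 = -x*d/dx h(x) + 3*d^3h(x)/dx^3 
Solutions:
 h(x) = C1 + Integral(C2*airyai(3^(2/3)*x/3) + C3*airybi(3^(2/3)*x/3), x)


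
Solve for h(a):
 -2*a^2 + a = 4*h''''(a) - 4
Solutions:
 h(a) = C1 + C2*a + C3*a^2 + C4*a^3 - a^6/720 + a^5/480 + a^4/24


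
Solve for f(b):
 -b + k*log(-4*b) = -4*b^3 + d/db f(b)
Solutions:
 f(b) = C1 + b^4 - b^2/2 + b*k*log(-b) + b*k*(-1 + 2*log(2))


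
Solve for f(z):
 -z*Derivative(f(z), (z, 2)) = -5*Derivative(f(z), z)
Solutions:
 f(z) = C1 + C2*z^6


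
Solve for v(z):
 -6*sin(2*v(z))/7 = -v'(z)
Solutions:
 -6*z/7 + log(cos(2*v(z)) - 1)/4 - log(cos(2*v(z)) + 1)/4 = C1


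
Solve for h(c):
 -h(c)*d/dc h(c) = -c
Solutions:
 h(c) = -sqrt(C1 + c^2)
 h(c) = sqrt(C1 + c^2)


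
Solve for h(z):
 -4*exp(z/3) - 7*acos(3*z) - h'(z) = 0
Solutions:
 h(z) = C1 - 7*z*acos(3*z) + 7*sqrt(1 - 9*z^2)/3 - 12*exp(z/3)


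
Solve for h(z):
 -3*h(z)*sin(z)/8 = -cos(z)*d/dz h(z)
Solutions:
 h(z) = C1/cos(z)^(3/8)


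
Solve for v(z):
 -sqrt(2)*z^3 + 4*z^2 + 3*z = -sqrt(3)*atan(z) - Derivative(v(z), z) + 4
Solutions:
 v(z) = C1 + sqrt(2)*z^4/4 - 4*z^3/3 - 3*z^2/2 + 4*z - sqrt(3)*(z*atan(z) - log(z^2 + 1)/2)


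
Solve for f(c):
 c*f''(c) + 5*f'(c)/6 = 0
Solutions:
 f(c) = C1 + C2*c^(1/6)


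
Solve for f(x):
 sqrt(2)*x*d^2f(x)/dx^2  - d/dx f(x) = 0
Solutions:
 f(x) = C1 + C2*x^(sqrt(2)/2 + 1)


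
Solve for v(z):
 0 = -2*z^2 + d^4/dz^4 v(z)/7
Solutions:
 v(z) = C1 + C2*z + C3*z^2 + C4*z^3 + 7*z^6/180


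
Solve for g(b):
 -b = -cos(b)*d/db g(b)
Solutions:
 g(b) = C1 + Integral(b/cos(b), b)


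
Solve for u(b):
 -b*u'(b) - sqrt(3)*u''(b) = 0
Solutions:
 u(b) = C1 + C2*erf(sqrt(2)*3^(3/4)*b/6)


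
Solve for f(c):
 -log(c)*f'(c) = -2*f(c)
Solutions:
 f(c) = C1*exp(2*li(c))


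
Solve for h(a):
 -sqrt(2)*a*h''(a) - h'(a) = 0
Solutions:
 h(a) = C1 + C2*a^(1 - sqrt(2)/2)


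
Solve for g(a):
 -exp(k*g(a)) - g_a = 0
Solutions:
 g(a) = Piecewise((log(1/(C1*k + a*k))/k, Ne(k, 0)), (nan, True))
 g(a) = Piecewise((C1 - a, Eq(k, 0)), (nan, True))


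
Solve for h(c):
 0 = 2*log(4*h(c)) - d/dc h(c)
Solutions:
 -Integral(1/(log(_y) + 2*log(2)), (_y, h(c)))/2 = C1 - c


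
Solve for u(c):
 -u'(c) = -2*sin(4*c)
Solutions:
 u(c) = C1 - cos(4*c)/2


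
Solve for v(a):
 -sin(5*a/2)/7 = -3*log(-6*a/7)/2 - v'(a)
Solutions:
 v(a) = C1 - 3*a*log(-a)/2 - 2*a*log(6) + 3*a/2 + a*log(42)/2 + a*log(7) - 2*cos(5*a/2)/35


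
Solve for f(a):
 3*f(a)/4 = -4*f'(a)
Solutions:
 f(a) = C1*exp(-3*a/16)


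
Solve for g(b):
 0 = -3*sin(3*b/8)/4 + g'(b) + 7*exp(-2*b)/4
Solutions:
 g(b) = C1 - 2*cos(3*b/8) + 7*exp(-2*b)/8


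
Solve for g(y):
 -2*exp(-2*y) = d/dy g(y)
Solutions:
 g(y) = C1 + exp(-2*y)


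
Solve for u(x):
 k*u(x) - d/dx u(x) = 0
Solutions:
 u(x) = C1*exp(k*x)


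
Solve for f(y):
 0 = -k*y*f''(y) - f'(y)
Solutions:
 f(y) = C1 + y^(((re(k) - 1)*re(k) + im(k)^2)/(re(k)^2 + im(k)^2))*(C2*sin(log(y)*Abs(im(k))/(re(k)^2 + im(k)^2)) + C3*cos(log(y)*im(k)/(re(k)^2 + im(k)^2)))


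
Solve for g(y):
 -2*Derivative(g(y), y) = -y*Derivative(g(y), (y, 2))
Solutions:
 g(y) = C1 + C2*y^3


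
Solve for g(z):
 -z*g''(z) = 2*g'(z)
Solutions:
 g(z) = C1 + C2/z


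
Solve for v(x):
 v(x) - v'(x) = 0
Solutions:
 v(x) = C1*exp(x)


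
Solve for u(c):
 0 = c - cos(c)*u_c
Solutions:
 u(c) = C1 + Integral(c/cos(c), c)


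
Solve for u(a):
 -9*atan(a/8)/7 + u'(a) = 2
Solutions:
 u(a) = C1 + 9*a*atan(a/8)/7 + 2*a - 36*log(a^2 + 64)/7


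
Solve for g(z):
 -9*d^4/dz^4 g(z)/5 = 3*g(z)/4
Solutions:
 g(z) = (C1*sin(3^(3/4)*5^(1/4)*z/6) + C2*cos(3^(3/4)*5^(1/4)*z/6))*exp(-3^(3/4)*5^(1/4)*z/6) + (C3*sin(3^(3/4)*5^(1/4)*z/6) + C4*cos(3^(3/4)*5^(1/4)*z/6))*exp(3^(3/4)*5^(1/4)*z/6)


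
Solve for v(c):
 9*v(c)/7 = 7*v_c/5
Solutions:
 v(c) = C1*exp(45*c/49)


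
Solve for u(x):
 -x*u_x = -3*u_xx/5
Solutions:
 u(x) = C1 + C2*erfi(sqrt(30)*x/6)


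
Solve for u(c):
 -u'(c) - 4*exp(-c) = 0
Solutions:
 u(c) = C1 + 4*exp(-c)


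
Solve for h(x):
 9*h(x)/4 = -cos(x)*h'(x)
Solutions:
 h(x) = C1*(sin(x) - 1)^(9/8)/(sin(x) + 1)^(9/8)


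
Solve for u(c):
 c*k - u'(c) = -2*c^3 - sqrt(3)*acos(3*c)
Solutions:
 u(c) = C1 + c^4/2 + c^2*k/2 + sqrt(3)*(c*acos(3*c) - sqrt(1 - 9*c^2)/3)


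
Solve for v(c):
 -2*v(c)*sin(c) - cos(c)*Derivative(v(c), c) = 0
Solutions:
 v(c) = C1*cos(c)^2


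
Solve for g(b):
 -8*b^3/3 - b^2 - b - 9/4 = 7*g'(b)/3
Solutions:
 g(b) = C1 - 2*b^4/7 - b^3/7 - 3*b^2/14 - 27*b/28


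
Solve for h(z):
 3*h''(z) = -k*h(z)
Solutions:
 h(z) = C1*exp(-sqrt(3)*z*sqrt(-k)/3) + C2*exp(sqrt(3)*z*sqrt(-k)/3)


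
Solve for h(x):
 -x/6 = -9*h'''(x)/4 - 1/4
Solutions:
 h(x) = C1 + C2*x + C3*x^2 + x^4/324 - x^3/54


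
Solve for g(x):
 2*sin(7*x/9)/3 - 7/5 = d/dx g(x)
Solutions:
 g(x) = C1 - 7*x/5 - 6*cos(7*x/9)/7


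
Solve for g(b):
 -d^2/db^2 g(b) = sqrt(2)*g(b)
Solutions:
 g(b) = C1*sin(2^(1/4)*b) + C2*cos(2^(1/4)*b)


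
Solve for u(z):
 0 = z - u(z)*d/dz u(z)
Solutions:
 u(z) = -sqrt(C1 + z^2)
 u(z) = sqrt(C1 + z^2)


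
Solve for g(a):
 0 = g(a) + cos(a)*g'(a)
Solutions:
 g(a) = C1*sqrt(sin(a) - 1)/sqrt(sin(a) + 1)


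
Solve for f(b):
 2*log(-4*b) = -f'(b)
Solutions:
 f(b) = C1 - 2*b*log(-b) + 2*b*(1 - 2*log(2))


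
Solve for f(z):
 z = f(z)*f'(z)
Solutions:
 f(z) = -sqrt(C1 + z^2)
 f(z) = sqrt(C1 + z^2)


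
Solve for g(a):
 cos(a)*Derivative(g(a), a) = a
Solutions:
 g(a) = C1 + Integral(a/cos(a), a)


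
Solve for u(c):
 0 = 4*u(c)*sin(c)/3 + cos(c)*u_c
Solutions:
 u(c) = C1*cos(c)^(4/3)


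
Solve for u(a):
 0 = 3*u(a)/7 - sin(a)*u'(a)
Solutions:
 u(a) = C1*(cos(a) - 1)^(3/14)/(cos(a) + 1)^(3/14)


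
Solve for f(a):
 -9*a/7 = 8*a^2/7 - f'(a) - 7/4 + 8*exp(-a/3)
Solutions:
 f(a) = C1 + 8*a^3/21 + 9*a^2/14 - 7*a/4 - 24*exp(-a/3)


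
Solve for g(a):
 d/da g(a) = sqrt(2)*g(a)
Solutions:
 g(a) = C1*exp(sqrt(2)*a)


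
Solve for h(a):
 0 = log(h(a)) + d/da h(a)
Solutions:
 li(h(a)) = C1 - a


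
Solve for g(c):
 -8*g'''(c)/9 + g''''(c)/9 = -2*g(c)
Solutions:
 g(c) = C1*exp(c*(-sqrt(2)*sqrt(6^(2/3)/(sqrt(138) + 12)^(1/3) + 6^(1/3)*(sqrt(138) + 12)^(1/3) + 8)/2 + 2))*sin(sqrt(2)*c*sqrt(-16 + 6^(2/3)/(sqrt(138) + 12)^(1/3) + 6^(1/3)*(sqrt(138) + 12)^(1/3) + 32*sqrt(2)/sqrt(6^(2/3)/(sqrt(138) + 12)^(1/3) + 6^(1/3)*(sqrt(138) + 12)^(1/3) + 8))/2) + C2*exp(c*(-sqrt(2)*sqrt(6^(2/3)/(sqrt(138) + 12)^(1/3) + 6^(1/3)*(sqrt(138) + 12)^(1/3) + 8)/2 + 2))*cos(sqrt(2)*c*sqrt(-16 + 6^(2/3)/(sqrt(138) + 12)^(1/3) + 6^(1/3)*(sqrt(138) + 12)^(1/3) + 32*sqrt(2)/sqrt(6^(2/3)/(sqrt(138) + 12)^(1/3) + 6^(1/3)*(sqrt(138) + 12)^(1/3) + 8))/2) + C3*exp(c*(2 + sqrt(2)*sqrt(6^(2/3)/(sqrt(138) + 12)^(1/3) + 6^(1/3)*(sqrt(138) + 12)^(1/3) + 8)/2 + sqrt(2)*sqrt(-6^(1/3)*(sqrt(138) + 12)^(1/3) - 6^(2/3)/(sqrt(138) + 12)^(1/3) + 32*sqrt(2)/sqrt(6^(2/3)/(sqrt(138) + 12)^(1/3) + 6^(1/3)*(sqrt(138) + 12)^(1/3) + 8) + 16)/2)) + C4*exp(c*(-sqrt(2)*sqrt(-6^(1/3)*(sqrt(138) + 12)^(1/3) - 6^(2/3)/(sqrt(138) + 12)^(1/3) + 32*sqrt(2)/sqrt(6^(2/3)/(sqrt(138) + 12)^(1/3) + 6^(1/3)*(sqrt(138) + 12)^(1/3) + 8) + 16)/2 + 2 + sqrt(2)*sqrt(6^(2/3)/(sqrt(138) + 12)^(1/3) + 6^(1/3)*(sqrt(138) + 12)^(1/3) + 8)/2))


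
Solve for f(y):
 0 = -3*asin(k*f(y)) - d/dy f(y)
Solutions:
 Integral(1/asin(_y*k), (_y, f(y))) = C1 - 3*y


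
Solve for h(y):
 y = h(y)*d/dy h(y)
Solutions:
 h(y) = -sqrt(C1 + y^2)
 h(y) = sqrt(C1 + y^2)


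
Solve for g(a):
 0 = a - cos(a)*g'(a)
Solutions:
 g(a) = C1 + Integral(a/cos(a), a)


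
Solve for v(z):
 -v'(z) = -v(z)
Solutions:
 v(z) = C1*exp(z)


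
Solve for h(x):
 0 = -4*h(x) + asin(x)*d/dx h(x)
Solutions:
 h(x) = C1*exp(4*Integral(1/asin(x), x))


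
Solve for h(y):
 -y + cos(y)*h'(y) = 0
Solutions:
 h(y) = C1 + Integral(y/cos(y), y)


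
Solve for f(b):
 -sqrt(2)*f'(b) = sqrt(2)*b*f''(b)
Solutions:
 f(b) = C1 + C2*log(b)


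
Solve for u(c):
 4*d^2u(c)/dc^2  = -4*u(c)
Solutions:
 u(c) = C1*sin(c) + C2*cos(c)


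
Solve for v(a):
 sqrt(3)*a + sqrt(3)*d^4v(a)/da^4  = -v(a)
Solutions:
 v(a) = -sqrt(3)*a + (C1*sin(sqrt(2)*3^(7/8)*a/6) + C2*cos(sqrt(2)*3^(7/8)*a/6))*exp(-sqrt(2)*3^(7/8)*a/6) + (C3*sin(sqrt(2)*3^(7/8)*a/6) + C4*cos(sqrt(2)*3^(7/8)*a/6))*exp(sqrt(2)*3^(7/8)*a/6)


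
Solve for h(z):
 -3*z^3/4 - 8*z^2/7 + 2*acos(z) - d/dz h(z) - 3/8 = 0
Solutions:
 h(z) = C1 - 3*z^4/16 - 8*z^3/21 + 2*z*acos(z) - 3*z/8 - 2*sqrt(1 - z^2)


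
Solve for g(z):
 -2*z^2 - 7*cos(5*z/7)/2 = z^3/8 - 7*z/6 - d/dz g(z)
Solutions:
 g(z) = C1 + z^4/32 + 2*z^3/3 - 7*z^2/12 + 49*sin(5*z/7)/10


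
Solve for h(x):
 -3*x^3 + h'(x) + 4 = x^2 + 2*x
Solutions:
 h(x) = C1 + 3*x^4/4 + x^3/3 + x^2 - 4*x


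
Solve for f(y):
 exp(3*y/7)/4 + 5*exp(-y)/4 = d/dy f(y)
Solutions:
 f(y) = C1 + 7*exp(3*y/7)/12 - 5*exp(-y)/4


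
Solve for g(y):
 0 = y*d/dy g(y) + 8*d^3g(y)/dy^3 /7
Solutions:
 g(y) = C1 + Integral(C2*airyai(-7^(1/3)*y/2) + C3*airybi(-7^(1/3)*y/2), y)


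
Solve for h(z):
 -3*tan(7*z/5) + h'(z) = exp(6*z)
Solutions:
 h(z) = C1 + exp(6*z)/6 - 15*log(cos(7*z/5))/7


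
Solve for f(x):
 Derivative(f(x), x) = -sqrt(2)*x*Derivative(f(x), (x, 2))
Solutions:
 f(x) = C1 + C2*x^(1 - sqrt(2)/2)


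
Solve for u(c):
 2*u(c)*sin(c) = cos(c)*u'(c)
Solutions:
 u(c) = C1/cos(c)^2


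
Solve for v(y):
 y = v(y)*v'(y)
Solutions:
 v(y) = -sqrt(C1 + y^2)
 v(y) = sqrt(C1 + y^2)


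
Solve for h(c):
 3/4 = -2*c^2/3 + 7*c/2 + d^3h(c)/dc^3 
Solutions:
 h(c) = C1 + C2*c + C3*c^2 + c^5/90 - 7*c^4/48 + c^3/8


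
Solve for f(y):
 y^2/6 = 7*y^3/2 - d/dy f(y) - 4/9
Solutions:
 f(y) = C1 + 7*y^4/8 - y^3/18 - 4*y/9


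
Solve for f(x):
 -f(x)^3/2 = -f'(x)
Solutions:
 f(x) = -sqrt(-1/(C1 + x))
 f(x) = sqrt(-1/(C1 + x))


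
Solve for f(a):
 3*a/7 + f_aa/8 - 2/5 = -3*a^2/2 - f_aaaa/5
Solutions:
 f(a) = C1 + C2*a + C3*sin(sqrt(10)*a/4) + C4*cos(sqrt(10)*a/4) - a^4 - 4*a^3/7 + 104*a^2/5


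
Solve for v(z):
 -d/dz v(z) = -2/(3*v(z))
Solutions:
 v(z) = -sqrt(C1 + 12*z)/3
 v(z) = sqrt(C1 + 12*z)/3


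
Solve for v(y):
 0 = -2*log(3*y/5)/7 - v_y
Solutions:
 v(y) = C1 - 2*y*log(y)/7 - 2*y*log(3)/7 + 2*y/7 + 2*y*log(5)/7


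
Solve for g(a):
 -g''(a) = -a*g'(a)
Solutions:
 g(a) = C1 + C2*erfi(sqrt(2)*a/2)


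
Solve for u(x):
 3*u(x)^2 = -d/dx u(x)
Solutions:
 u(x) = 1/(C1 + 3*x)


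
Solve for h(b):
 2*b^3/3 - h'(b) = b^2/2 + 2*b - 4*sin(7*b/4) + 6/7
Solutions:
 h(b) = C1 + b^4/6 - b^3/6 - b^2 - 6*b/7 - 16*cos(7*b/4)/7


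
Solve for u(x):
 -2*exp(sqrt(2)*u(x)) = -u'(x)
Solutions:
 u(x) = sqrt(2)*(2*log(-1/(C1 + 2*x)) - log(2))/4


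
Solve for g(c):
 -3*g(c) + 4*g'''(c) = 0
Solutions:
 g(c) = C3*exp(6^(1/3)*c/2) + (C1*sin(2^(1/3)*3^(5/6)*c/4) + C2*cos(2^(1/3)*3^(5/6)*c/4))*exp(-6^(1/3)*c/4)


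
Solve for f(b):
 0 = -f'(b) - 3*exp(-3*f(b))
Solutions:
 f(b) = log(C1 - 9*b)/3
 f(b) = log((-3^(1/3) - 3^(5/6)*I)*(C1 - 3*b)^(1/3)/2)
 f(b) = log((-3^(1/3) + 3^(5/6)*I)*(C1 - 3*b)^(1/3)/2)


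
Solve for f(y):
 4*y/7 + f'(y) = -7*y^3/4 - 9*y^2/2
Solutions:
 f(y) = C1 - 7*y^4/16 - 3*y^3/2 - 2*y^2/7


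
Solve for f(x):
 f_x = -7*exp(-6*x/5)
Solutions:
 f(x) = C1 + 35*exp(-6*x/5)/6


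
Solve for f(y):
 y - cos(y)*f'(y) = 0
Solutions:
 f(y) = C1 + Integral(y/cos(y), y)


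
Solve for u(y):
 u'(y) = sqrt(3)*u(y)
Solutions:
 u(y) = C1*exp(sqrt(3)*y)


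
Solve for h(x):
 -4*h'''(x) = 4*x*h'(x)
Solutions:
 h(x) = C1 + Integral(C2*airyai(-x) + C3*airybi(-x), x)


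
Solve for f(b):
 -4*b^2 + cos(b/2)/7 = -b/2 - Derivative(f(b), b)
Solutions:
 f(b) = C1 + 4*b^3/3 - b^2/4 - 2*sin(b/2)/7


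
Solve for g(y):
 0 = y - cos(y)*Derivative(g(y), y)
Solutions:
 g(y) = C1 + Integral(y/cos(y), y)


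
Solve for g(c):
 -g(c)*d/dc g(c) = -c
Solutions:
 g(c) = -sqrt(C1 + c^2)
 g(c) = sqrt(C1 + c^2)


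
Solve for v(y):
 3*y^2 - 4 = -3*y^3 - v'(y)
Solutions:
 v(y) = C1 - 3*y^4/4 - y^3 + 4*y


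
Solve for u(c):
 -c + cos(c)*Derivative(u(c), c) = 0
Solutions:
 u(c) = C1 + Integral(c/cos(c), c)


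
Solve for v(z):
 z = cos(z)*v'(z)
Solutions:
 v(z) = C1 + Integral(z/cos(z), z)


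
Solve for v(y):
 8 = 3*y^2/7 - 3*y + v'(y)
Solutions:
 v(y) = C1 - y^3/7 + 3*y^2/2 + 8*y


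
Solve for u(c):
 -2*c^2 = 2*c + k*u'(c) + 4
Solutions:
 u(c) = C1 - 2*c^3/(3*k) - c^2/k - 4*c/k


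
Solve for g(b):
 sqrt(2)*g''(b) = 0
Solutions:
 g(b) = C1 + C2*b


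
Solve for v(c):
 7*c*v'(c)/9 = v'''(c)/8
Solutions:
 v(c) = C1 + Integral(C2*airyai(2*21^(1/3)*c/3) + C3*airybi(2*21^(1/3)*c/3), c)


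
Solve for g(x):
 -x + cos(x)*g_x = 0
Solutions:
 g(x) = C1 + Integral(x/cos(x), x)


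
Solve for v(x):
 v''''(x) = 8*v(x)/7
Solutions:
 v(x) = C1*exp(-14^(3/4)*x/7) + C2*exp(14^(3/4)*x/7) + C3*sin(14^(3/4)*x/7) + C4*cos(14^(3/4)*x/7)


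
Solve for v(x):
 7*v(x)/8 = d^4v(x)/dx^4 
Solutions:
 v(x) = C1*exp(-14^(1/4)*x/2) + C2*exp(14^(1/4)*x/2) + C3*sin(14^(1/4)*x/2) + C4*cos(14^(1/4)*x/2)


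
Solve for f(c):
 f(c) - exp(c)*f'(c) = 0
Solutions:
 f(c) = C1*exp(-exp(-c))


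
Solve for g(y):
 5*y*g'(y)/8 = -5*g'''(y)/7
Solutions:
 g(y) = C1 + Integral(C2*airyai(-7^(1/3)*y/2) + C3*airybi(-7^(1/3)*y/2), y)


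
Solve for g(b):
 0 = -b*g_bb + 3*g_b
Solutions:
 g(b) = C1 + C2*b^4


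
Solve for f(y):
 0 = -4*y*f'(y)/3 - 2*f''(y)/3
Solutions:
 f(y) = C1 + C2*erf(y)


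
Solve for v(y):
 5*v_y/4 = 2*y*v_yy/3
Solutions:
 v(y) = C1 + C2*y^(23/8)


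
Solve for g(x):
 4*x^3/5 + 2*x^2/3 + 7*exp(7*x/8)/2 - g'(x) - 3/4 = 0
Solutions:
 g(x) = C1 + x^4/5 + 2*x^3/9 - 3*x/4 + 4*exp(7*x/8)


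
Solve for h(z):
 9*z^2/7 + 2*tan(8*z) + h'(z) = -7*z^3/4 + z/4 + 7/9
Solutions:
 h(z) = C1 - 7*z^4/16 - 3*z^3/7 + z^2/8 + 7*z/9 + log(cos(8*z))/4


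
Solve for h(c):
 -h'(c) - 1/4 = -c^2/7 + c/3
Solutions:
 h(c) = C1 + c^3/21 - c^2/6 - c/4


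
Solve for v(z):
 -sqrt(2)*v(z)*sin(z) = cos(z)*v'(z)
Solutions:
 v(z) = C1*cos(z)^(sqrt(2))


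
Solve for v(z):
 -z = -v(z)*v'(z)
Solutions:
 v(z) = -sqrt(C1 + z^2)
 v(z) = sqrt(C1 + z^2)


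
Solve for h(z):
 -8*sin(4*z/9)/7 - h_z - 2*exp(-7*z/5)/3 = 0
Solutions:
 h(z) = C1 + 18*cos(4*z/9)/7 + 10*exp(-7*z/5)/21


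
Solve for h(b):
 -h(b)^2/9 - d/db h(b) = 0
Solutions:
 h(b) = 9/(C1 + b)


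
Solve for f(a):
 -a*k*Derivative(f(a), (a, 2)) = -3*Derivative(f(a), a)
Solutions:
 f(a) = C1 + a^(((re(k) + 3)*re(k) + im(k)^2)/(re(k)^2 + im(k)^2))*(C2*sin(3*log(a)*Abs(im(k))/(re(k)^2 + im(k)^2)) + C3*cos(3*log(a)*im(k)/(re(k)^2 + im(k)^2)))


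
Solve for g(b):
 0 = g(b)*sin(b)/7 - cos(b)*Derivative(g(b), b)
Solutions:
 g(b) = C1/cos(b)^(1/7)


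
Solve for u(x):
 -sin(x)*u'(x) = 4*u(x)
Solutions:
 u(x) = C1*(cos(x)^2 + 2*cos(x) + 1)/(cos(x)^2 - 2*cos(x) + 1)


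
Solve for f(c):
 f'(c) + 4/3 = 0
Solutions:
 f(c) = C1 - 4*c/3


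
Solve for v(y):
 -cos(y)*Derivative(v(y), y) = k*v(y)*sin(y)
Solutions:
 v(y) = C1*exp(k*log(cos(y)))


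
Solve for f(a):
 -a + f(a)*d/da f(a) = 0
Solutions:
 f(a) = -sqrt(C1 + a^2)
 f(a) = sqrt(C1 + a^2)


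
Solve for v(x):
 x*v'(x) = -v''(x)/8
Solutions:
 v(x) = C1 + C2*erf(2*x)


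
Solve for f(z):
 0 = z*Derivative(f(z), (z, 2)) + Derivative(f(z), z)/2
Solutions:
 f(z) = C1 + C2*sqrt(z)


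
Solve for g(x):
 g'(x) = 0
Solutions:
 g(x) = C1


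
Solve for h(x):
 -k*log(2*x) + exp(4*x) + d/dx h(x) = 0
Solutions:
 h(x) = C1 + k*x*log(x) + k*x*(-1 + log(2)) - exp(4*x)/4


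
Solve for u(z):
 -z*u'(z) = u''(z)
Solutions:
 u(z) = C1 + C2*erf(sqrt(2)*z/2)


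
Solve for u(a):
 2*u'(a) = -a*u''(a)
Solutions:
 u(a) = C1 + C2/a


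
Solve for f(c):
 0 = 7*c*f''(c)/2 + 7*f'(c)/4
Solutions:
 f(c) = C1 + C2*sqrt(c)


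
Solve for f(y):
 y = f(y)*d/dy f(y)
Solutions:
 f(y) = -sqrt(C1 + y^2)
 f(y) = sqrt(C1 + y^2)


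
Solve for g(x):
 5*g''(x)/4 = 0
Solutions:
 g(x) = C1 + C2*x


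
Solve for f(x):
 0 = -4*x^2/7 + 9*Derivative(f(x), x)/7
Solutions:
 f(x) = C1 + 4*x^3/27


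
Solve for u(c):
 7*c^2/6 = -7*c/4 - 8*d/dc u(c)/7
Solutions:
 u(c) = C1 - 49*c^3/144 - 49*c^2/64


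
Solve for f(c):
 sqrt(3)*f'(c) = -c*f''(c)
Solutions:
 f(c) = C1 + C2*c^(1 - sqrt(3))


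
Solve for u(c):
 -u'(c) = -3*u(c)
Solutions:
 u(c) = C1*exp(3*c)


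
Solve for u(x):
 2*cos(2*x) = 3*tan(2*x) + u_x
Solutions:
 u(x) = C1 + 3*log(cos(2*x))/2 + sin(2*x)


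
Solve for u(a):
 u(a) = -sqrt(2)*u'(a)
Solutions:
 u(a) = C1*exp(-sqrt(2)*a/2)


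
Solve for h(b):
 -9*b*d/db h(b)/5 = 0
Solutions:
 h(b) = C1


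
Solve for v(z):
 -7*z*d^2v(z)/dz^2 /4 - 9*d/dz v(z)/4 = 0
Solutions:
 v(z) = C1 + C2/z^(2/7)


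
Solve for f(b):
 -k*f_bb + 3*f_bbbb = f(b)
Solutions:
 f(b) = C1*exp(-sqrt(6)*b*sqrt(k - sqrt(k^2 + 12))/6) + C2*exp(sqrt(6)*b*sqrt(k - sqrt(k^2 + 12))/6) + C3*exp(-sqrt(6)*b*sqrt(k + sqrt(k^2 + 12))/6) + C4*exp(sqrt(6)*b*sqrt(k + sqrt(k^2 + 12))/6)


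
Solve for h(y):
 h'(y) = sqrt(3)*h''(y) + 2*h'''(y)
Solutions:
 h(y) = C1 + C2*exp(y*(-sqrt(3) + sqrt(11))/4) + C3*exp(-y*(sqrt(3) + sqrt(11))/4)


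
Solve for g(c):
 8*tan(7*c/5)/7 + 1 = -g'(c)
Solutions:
 g(c) = C1 - c + 40*log(cos(7*c/5))/49


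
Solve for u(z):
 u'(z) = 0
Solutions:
 u(z) = C1


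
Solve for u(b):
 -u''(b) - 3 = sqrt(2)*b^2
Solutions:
 u(b) = C1 + C2*b - sqrt(2)*b^4/12 - 3*b^2/2


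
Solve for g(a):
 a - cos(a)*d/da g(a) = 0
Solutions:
 g(a) = C1 + Integral(a/cos(a), a)


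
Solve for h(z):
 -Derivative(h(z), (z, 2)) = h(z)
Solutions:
 h(z) = C1*sin(z) + C2*cos(z)


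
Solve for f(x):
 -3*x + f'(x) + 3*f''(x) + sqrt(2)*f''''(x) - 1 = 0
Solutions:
 f(x) = C1 + C2*exp(x*(-2*2^(1/6)/(sqrt(2) + 2*sqrt(1/2 + sqrt(2)))^(1/3) + 2^(1/3)*(sqrt(2) + 2*sqrt(1/2 + sqrt(2)))^(1/3))/4)*sin(sqrt(3)*x*(18*2^(1/6)/(27*sqrt(2) + 2*sqrt(729/2 + 729*sqrt(2)))^(1/3) + 2^(1/3)*(27*sqrt(2) + 2*sqrt(729/2 + 729*sqrt(2)))^(1/3))/12) + C3*exp(x*(-2*2^(1/6)/(sqrt(2) + 2*sqrt(1/2 + sqrt(2)))^(1/3) + 2^(1/3)*(sqrt(2) + 2*sqrt(1/2 + sqrt(2)))^(1/3))/4)*cos(sqrt(3)*x*(18*2^(1/6)/(27*sqrt(2) + 2*sqrt(729/2 + 729*sqrt(2)))^(1/3) + 2^(1/3)*(27*sqrt(2) + 2*sqrt(729/2 + 729*sqrt(2)))^(1/3))/12) + C4*exp(x*(-2^(1/3)*(sqrt(2) + 2*sqrt(1/2 + sqrt(2)))^(1/3)/2 + 2^(1/6)/(sqrt(2) + 2*sqrt(1/2 + sqrt(2)))^(1/3))) + 3*x^2/2 - 8*x


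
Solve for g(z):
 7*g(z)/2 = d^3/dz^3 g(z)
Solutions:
 g(z) = C3*exp(2^(2/3)*7^(1/3)*z/2) + (C1*sin(2^(2/3)*sqrt(3)*7^(1/3)*z/4) + C2*cos(2^(2/3)*sqrt(3)*7^(1/3)*z/4))*exp(-2^(2/3)*7^(1/3)*z/4)


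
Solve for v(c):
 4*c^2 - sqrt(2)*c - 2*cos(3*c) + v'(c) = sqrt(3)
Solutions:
 v(c) = C1 - 4*c^3/3 + sqrt(2)*c^2/2 + sqrt(3)*c + 2*sin(3*c)/3


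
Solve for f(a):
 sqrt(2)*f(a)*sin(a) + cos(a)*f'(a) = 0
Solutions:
 f(a) = C1*cos(a)^(sqrt(2))


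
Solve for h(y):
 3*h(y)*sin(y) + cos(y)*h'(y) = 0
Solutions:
 h(y) = C1*cos(y)^3


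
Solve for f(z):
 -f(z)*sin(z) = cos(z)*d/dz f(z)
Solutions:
 f(z) = C1*cos(z)


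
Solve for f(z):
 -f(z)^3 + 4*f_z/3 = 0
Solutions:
 f(z) = -sqrt(2)*sqrt(-1/(C1 + 3*z))
 f(z) = sqrt(2)*sqrt(-1/(C1 + 3*z))


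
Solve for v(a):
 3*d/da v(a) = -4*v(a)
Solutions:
 v(a) = C1*exp(-4*a/3)


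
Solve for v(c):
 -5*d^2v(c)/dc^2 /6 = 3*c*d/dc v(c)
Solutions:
 v(c) = C1 + C2*erf(3*sqrt(5)*c/5)


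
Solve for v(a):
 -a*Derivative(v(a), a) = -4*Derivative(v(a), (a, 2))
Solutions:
 v(a) = C1 + C2*erfi(sqrt(2)*a/4)


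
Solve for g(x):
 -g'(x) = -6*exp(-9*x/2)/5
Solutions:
 g(x) = C1 - 4*exp(-9*x/2)/15


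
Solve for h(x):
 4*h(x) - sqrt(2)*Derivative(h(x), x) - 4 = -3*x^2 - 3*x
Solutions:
 h(x) = C1*exp(2*sqrt(2)*x) - 3*x^2/4 - 3*x/4 - 3*sqrt(2)*x/8 - 3*sqrt(2)/16 + 13/16
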